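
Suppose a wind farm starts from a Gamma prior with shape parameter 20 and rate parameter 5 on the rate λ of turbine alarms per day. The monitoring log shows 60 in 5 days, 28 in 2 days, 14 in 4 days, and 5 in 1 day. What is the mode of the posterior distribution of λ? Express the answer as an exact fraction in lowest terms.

Total count: 60 + 28 + 14 + 5 = 107.
Total exposure: 5 + 2 + 4 + 1 = 12 days.
By Gamma–Poisson conjugacy, the posterior is Gamma(α + Σx, β + Σt) = Gamma(20 + 107, 5 + 12) = Gamma(127, 17).
Posterior mode = (α'−1)/β' = 126/17.

126/17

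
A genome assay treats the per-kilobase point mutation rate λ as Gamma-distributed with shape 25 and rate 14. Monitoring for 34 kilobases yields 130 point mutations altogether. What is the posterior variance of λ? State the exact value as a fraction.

Total count 130 over total exposure 34 kilobases.
Posterior: α' = 25 + 130 = 155, β' = 14 + 34 = 48.
Posterior variance = α'/β'² = 155/2304.

155/2304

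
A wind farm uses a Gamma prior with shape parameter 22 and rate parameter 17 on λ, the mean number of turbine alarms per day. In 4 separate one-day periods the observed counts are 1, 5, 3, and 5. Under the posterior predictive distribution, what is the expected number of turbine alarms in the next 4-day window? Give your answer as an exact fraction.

Total count: 1 + 5 + 3 + 5 = 14.
Total exposure: 4 days.
Gamma(α, β) with Poisson data over total exposure Σt gives posterior Gamma(α+Σx, β+Σt) = Gamma(36, 21).
Predictive mean over a 4-day window = T·E[λ|data] = 4·36/21 = 48/7.

48/7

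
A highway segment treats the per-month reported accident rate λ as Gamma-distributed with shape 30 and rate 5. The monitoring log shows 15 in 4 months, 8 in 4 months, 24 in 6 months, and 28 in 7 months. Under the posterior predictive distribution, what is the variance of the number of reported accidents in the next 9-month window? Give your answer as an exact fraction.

Total count: 15 + 8 + 24 + 28 = 75.
Total exposure: 4 + 4 + 6 + 7 = 21 months.
Posterior: α' = 30 + 75 = 105, β' = 5 + 21 = 26.
The posterior predictive for a window of length T is Negative Binomial with variance T·α'·(β'+T)/β'² = 9·105·35/676 = 33075/676.

33075/676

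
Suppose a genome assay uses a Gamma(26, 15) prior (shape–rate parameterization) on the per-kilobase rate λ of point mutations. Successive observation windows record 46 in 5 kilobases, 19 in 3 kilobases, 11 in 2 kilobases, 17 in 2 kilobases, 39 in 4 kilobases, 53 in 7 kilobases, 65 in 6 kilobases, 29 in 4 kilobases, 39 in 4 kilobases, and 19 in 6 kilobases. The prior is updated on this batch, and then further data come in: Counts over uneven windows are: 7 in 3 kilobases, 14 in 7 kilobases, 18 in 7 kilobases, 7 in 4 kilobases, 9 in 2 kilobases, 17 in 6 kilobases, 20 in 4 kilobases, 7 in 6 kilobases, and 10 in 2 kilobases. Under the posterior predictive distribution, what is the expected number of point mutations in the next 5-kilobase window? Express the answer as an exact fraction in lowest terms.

Total count: 46 + 19 + 11 + 17 + 39 + 53 + 65 + 29 + 39 + 19 = 337.
Total exposure: 5 + 3 + 2 + 2 + 4 + 7 + 6 + 4 + 4 + 6 = 43 kilobases.
After the first batch: Gamma(26 + 337, 15 + 43) = Gamma(363, 58).
Total count: 7 + 14 + 18 + 7 + 9 + 17 + 20 + 7 + 10 = 109.
Total exposure: 3 + 7 + 7 + 4 + 2 + 6 + 4 + 6 + 2 = 41 kilobases.
After the second batch: Gamma(363 + 109, 58 + 41) = Gamma(472, 99).
Predictive mean over a 5-kilobase window = T·E[λ|data] = 5·472/99 = 2360/99.

2360/99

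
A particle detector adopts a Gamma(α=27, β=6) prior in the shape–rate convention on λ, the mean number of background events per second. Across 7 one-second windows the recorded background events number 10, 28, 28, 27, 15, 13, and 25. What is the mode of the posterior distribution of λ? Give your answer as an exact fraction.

172/13

Total count: 10 + 28 + 28 + 27 + 15 + 13 + 25 = 146.
Total exposure: 7 seconds.
Conjugate update: add total count to the shape and total exposure to the rate, giving Gamma(173, 13).
Posterior mode = (α'−1)/β' = 172/13.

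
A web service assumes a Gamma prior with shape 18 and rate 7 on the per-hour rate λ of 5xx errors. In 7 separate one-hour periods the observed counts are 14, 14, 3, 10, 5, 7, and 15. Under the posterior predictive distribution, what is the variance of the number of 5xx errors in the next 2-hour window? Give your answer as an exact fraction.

688/49

Total count: 14 + 14 + 3 + 10 + 5 + 7 + 15 = 68.
Total exposure: 7 hours.
The Gamma prior is conjugate for the Poisson rate, so λ | data ~ Gamma(18+68, 7+7) = Gamma(86, 14).
The posterior predictive for a window of length T is Negative Binomial with variance T·α'·(β'+T)/β'² = 2·86·16/196 = 688/49.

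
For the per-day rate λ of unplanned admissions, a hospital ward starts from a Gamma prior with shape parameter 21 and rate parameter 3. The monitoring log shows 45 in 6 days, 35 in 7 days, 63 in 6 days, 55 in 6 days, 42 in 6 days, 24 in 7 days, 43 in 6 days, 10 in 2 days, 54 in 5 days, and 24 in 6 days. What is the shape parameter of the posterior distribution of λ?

416

Total count: 45 + 35 + 63 + 55 + 42 + 24 + 43 + 10 + 54 + 24 = 395.
Total exposure: 6 + 7 + 6 + 6 + 6 + 7 + 6 + 2 + 5 + 6 = 57 days.
Conjugate update: add total count to the shape and total exposure to the rate, giving Gamma(416, 60).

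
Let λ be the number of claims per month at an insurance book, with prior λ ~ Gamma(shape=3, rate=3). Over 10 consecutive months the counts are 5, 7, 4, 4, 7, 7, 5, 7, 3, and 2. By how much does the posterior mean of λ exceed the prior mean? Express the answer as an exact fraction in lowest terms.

41/13

Total count: 5 + 7 + 4 + 4 + 7 + 7 + 5 + 7 + 3 + 2 = 51.
Total exposure: 10 months.
Gamma(α, β) with Poisson data over total exposure Σt gives posterior Gamma(α+Σx, β+Σt) = Gamma(54, 13).
Posterior mean = 54/13 = 54/13; prior mean = 3/3 = 1. Difference = 54/13 − 1 = 41/13.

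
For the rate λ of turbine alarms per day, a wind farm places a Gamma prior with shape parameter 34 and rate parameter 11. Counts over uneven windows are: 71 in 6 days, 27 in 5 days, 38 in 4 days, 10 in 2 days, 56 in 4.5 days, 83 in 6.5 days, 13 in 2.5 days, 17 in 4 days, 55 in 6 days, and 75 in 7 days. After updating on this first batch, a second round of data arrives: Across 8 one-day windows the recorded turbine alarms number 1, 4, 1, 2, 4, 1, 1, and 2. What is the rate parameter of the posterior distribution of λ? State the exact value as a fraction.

133/2

Total count: 71 + 27 + 38 + 10 + 56 + 83 + 13 + 17 + 55 + 75 = 445.
Total exposure: 6 + 5 + 4 + 2 + 4.5 + 6.5 + 2.5 + 4 + 6 + 7 = 47.5 days.
After the first batch: Gamma(34 + 445, 11 + 47.5) = Gamma(479, 117/2).
Total count: 1 + 4 + 1 + 2 + 4 + 1 + 1 + 2 = 16.
Total exposure: 8 days.
After the second batch: Gamma(479 + 16, 117/2 + 8) = Gamma(495, 133/2).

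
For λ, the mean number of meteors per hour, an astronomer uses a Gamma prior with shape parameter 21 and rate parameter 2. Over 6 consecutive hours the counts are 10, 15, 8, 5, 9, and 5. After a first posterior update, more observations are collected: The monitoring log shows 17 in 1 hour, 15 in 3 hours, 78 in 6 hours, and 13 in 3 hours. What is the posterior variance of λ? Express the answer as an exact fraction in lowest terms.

4/9

Total count: 10 + 15 + 8 + 5 + 9 + 5 = 52.
Total exposure: 6 hours.
After the first batch: Gamma(21 + 52, 2 + 6) = Gamma(73, 8).
Total count: 17 + 15 + 78 + 13 = 123.
Total exposure: 1 + 3 + 6 + 3 = 13 hours.
After the second batch: Gamma(73 + 123, 8 + 13) = Gamma(196, 21).
Posterior variance = α'/β'² = 196/441 = 4/9.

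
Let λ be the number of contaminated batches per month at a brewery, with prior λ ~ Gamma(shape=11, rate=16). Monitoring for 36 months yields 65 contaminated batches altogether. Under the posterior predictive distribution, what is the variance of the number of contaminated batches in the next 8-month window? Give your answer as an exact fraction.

2280/169

Total count 65 over total exposure 36 months.
Gamma(α, β) with Poisson data over total exposure Σt gives posterior Gamma(α+Σx, β+Σt) = Gamma(76, 52).
The posterior predictive for a window of length T is Negative Binomial with variance T·α'·(β'+T)/β'² = 8·76·60/2704 = 2280/169.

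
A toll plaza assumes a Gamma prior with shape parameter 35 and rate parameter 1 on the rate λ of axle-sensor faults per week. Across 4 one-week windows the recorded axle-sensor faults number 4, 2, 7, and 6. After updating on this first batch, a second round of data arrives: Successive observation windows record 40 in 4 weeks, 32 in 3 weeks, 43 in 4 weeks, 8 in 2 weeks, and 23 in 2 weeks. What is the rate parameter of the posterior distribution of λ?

20

Total count: 4 + 2 + 7 + 6 = 19.
Total exposure: 4 weeks.
After the first batch: Gamma(35 + 19, 1 + 4) = Gamma(54, 5).
Total count: 40 + 32 + 43 + 8 + 23 = 146.
Total exposure: 4 + 3 + 4 + 2 + 2 = 15 weeks.
After the second batch: Gamma(54 + 146, 5 + 15) = Gamma(200, 20).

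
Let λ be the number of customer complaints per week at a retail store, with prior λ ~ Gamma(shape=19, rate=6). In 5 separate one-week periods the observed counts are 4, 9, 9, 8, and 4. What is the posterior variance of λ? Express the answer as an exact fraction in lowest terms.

53/121

Total count: 4 + 9 + 9 + 8 + 4 = 34.
Total exposure: 5 weeks.
Gamma(α, β) with Poisson data over total exposure Σt gives posterior Gamma(α+Σx, β+Σt) = Gamma(53, 11).
Posterior variance = α'/β'² = 53/121.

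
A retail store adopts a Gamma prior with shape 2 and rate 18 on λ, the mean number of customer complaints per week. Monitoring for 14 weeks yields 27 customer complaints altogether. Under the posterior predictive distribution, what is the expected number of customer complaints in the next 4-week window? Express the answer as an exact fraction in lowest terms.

29/8

Total count 27 over total exposure 14 weeks.
Posterior: α' = 2 + 27 = 29, β' = 18 + 14 = 32.
Predictive mean over a 4-week window = T·E[λ|data] = 4·29/32 = 29/8.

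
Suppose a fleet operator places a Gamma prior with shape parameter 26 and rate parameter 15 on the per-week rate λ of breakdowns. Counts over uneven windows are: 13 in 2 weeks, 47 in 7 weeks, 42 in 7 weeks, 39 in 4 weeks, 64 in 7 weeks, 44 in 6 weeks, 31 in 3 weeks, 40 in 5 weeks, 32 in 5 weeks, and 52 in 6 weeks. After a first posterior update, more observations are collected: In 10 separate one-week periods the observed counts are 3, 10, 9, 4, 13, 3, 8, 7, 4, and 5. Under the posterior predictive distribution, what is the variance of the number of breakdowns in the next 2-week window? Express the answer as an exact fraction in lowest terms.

78368/5929

Total count: 13 + 47 + 42 + 39 + 64 + 44 + 31 + 40 + 32 + 52 = 404.
Total exposure: 2 + 7 + 7 + 4 + 7 + 6 + 3 + 5 + 5 + 6 = 52 weeks.
After the first batch: Gamma(26 + 404, 15 + 52) = Gamma(430, 67).
Total count: 3 + 10 + 9 + 4 + 13 + 3 + 8 + 7 + 4 + 5 = 66.
Total exposure: 10 weeks.
After the second batch: Gamma(430 + 66, 67 + 10) = Gamma(496, 77).
The posterior predictive for a window of length T is Negative Binomial with variance T·α'·(β'+T)/β'² = 2·496·79/5929 = 78368/5929.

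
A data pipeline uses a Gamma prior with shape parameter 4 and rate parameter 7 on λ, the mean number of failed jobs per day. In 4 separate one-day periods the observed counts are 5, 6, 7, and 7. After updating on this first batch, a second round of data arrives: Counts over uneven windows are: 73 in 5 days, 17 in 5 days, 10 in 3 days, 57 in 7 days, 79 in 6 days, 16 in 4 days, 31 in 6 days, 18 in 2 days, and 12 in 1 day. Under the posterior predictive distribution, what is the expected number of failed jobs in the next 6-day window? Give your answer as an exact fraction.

1026/25

Total count: 5 + 6 + 7 + 7 = 25.
Total exposure: 4 days.
After the first batch: Gamma(4 + 25, 7 + 4) = Gamma(29, 11).
Total count: 73 + 17 + 10 + 57 + 79 + 16 + 31 + 18 + 12 = 313.
Total exposure: 5 + 5 + 3 + 7 + 6 + 4 + 6 + 2 + 1 = 39 days.
After the second batch: Gamma(29 + 313, 11 + 39) = Gamma(342, 50).
Predictive mean over a 6-day window = T·E[λ|data] = 6·342/50 = 1026/25.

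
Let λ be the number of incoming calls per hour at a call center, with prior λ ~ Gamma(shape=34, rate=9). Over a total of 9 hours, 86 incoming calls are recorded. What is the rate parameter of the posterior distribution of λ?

18

Total count 86 over total exposure 9 hours.
Conjugate update: add total count to the shape and total exposure to the rate, giving Gamma(120, 18).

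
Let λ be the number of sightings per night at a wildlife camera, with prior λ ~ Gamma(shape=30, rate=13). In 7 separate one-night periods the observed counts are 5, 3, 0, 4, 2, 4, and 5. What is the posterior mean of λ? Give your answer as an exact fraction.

Total count: 5 + 3 + 0 + 4 + 2 + 4 + 5 = 23.
Total exposure: 7 nights.
By Gamma–Poisson conjugacy, the posterior is Gamma(α + Σx, β + Σt) = Gamma(30 + 23, 13 + 7) = Gamma(53, 20).
Posterior mean = α'/β' = 53/20.

53/20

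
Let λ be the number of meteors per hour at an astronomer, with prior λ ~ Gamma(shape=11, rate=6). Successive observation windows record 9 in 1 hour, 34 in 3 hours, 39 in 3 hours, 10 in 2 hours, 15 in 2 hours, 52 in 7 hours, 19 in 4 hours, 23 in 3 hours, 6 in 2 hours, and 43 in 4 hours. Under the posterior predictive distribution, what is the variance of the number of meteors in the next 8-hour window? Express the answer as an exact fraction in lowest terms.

Total count: 9 + 34 + 39 + 10 + 15 + 52 + 19 + 23 + 6 + 43 = 250.
Total exposure: 1 + 3 + 3 + 2 + 2 + 7 + 4 + 3 + 2 + 4 = 31 hours.
Posterior: α' = 11 + 250 = 261, β' = 6 + 31 = 37.
The posterior predictive for a window of length T is Negative Binomial with variance T·α'·(β'+T)/β'² = 8·261·45/1369 = 93960/1369.

93960/1369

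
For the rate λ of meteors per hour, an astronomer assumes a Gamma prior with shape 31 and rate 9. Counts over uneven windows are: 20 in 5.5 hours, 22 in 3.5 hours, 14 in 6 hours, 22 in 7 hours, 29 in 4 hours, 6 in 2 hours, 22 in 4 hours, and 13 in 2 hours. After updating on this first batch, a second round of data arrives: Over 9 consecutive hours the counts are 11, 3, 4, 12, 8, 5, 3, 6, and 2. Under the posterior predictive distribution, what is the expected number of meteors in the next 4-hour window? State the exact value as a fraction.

233/13

Total count: 20 + 22 + 14 + 22 + 29 + 6 + 22 + 13 = 148.
Total exposure: 5.5 + 3.5 + 6 + 7 + 4 + 2 + 4 + 2 = 34 hours.
After the first batch: Gamma(31 + 148, 9 + 34) = Gamma(179, 43).
Total count: 11 + 3 + 4 + 12 + 8 + 5 + 3 + 6 + 2 = 54.
Total exposure: 9 hours.
After the second batch: Gamma(179 + 54, 43 + 9) = Gamma(233, 52).
Predictive mean over a 4-hour window = T·E[λ|data] = 4·233/52 = 233/13.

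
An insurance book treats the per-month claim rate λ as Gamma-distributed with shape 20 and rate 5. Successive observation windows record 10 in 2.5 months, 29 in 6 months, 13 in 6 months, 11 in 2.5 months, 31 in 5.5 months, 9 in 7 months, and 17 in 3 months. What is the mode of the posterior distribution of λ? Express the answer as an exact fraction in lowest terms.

278/75

Total count: 10 + 29 + 13 + 11 + 31 + 9 + 17 = 120.
Total exposure: 2.5 + 6 + 6 + 2.5 + 5.5 + 7 + 3 = 32.5 months.
Gamma(α, β) with Poisson data over total exposure Σt gives posterior Gamma(α+Σx, β+Σt) = Gamma(140, 75/2).
Posterior mode = (α'−1)/β' = 139/(75/2) = 278/75.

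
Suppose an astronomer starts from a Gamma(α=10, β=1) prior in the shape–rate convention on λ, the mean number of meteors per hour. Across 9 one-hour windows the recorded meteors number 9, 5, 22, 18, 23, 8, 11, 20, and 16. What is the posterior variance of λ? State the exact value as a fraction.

Total count: 9 + 5 + 22 + 18 + 23 + 8 + 11 + 20 + 16 = 132.
Total exposure: 9 hours.
The Gamma prior is conjugate for the Poisson rate, so λ | data ~ Gamma(10+132, 1+9) = Gamma(142, 10).
Posterior variance = α'/β'² = 142/100 = 71/50.

71/50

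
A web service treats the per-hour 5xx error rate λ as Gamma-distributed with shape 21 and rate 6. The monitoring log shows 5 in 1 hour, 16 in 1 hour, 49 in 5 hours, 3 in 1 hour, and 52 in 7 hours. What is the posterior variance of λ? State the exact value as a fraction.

Total count: 5 + 16 + 49 + 3 + 52 = 125.
Total exposure: 1 + 1 + 5 + 1 + 7 = 15 hours.
The Gamma prior is conjugate for the Poisson rate, so λ | data ~ Gamma(21+125, 6+15) = Gamma(146, 21).
Posterior variance = α'/β'² = 146/441.

146/441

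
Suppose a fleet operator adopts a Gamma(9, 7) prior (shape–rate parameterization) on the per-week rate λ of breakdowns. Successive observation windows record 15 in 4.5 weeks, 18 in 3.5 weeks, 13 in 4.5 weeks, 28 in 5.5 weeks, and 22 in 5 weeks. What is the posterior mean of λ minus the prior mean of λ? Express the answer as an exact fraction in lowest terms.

Total count: 15 + 18 + 13 + 28 + 22 = 96.
Total exposure: 4.5 + 3.5 + 4.5 + 5.5 + 5 = 23 weeks.
Gamma(α, β) with Poisson data over total exposure Σt gives posterior Gamma(α+Σx, β+Σt) = Gamma(105, 30).
Posterior mean = 105/30 = 7/2; prior mean = 9/7 = 9/7. Difference = 7/2 − 9/7 = 31/14.

31/14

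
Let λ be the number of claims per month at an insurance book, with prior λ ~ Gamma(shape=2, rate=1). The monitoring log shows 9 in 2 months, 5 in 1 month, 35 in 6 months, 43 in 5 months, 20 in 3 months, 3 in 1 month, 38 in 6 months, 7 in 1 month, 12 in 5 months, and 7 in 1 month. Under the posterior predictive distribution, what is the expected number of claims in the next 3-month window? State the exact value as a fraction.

543/32

Total count: 9 + 5 + 35 + 43 + 20 + 3 + 38 + 7 + 12 + 7 = 179.
Total exposure: 2 + 1 + 6 + 5 + 3 + 1 + 6 + 1 + 5 + 1 = 31 months.
Gamma(α, β) with Poisson data over total exposure Σt gives posterior Gamma(α+Σx, β+Σt) = Gamma(181, 32).
Predictive mean over a 3-month window = T·E[λ|data] = 3·181/32 = 543/32.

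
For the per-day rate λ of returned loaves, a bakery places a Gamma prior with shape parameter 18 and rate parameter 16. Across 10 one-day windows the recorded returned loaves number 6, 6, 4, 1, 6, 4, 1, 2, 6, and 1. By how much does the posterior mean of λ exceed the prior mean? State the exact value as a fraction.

103/104

Total count: 6 + 6 + 4 + 1 + 6 + 4 + 1 + 2 + 6 + 1 = 37.
Total exposure: 10 days.
By Gamma–Poisson conjugacy, the posterior is Gamma(α + Σx, β + Σt) = Gamma(18 + 37, 16 + 10) = Gamma(55, 26).
Posterior mean = 55/26 = 55/26; prior mean = 18/16 = 9/8. Difference = 55/26 − 9/8 = 103/104.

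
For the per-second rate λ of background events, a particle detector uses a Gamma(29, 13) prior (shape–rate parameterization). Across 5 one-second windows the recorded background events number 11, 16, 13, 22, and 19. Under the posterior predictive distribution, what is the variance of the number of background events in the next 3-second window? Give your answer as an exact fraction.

Total count: 11 + 16 + 13 + 22 + 19 = 81.
Total exposure: 5 seconds.
By Gamma–Poisson conjugacy, the posterior is Gamma(α + Σx, β + Σt) = Gamma(29 + 81, 13 + 5) = Gamma(110, 18).
The posterior predictive for a window of length T is Negative Binomial with variance T·α'·(β'+T)/β'² = 3·110·21/324 = 385/18.

385/18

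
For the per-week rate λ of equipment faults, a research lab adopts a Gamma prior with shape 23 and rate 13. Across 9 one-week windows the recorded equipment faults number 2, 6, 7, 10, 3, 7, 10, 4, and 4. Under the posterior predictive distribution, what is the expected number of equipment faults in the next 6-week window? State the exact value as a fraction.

228/11

Total count: 2 + 6 + 7 + 10 + 3 + 7 + 10 + 4 + 4 = 53.
Total exposure: 9 weeks.
Gamma(α, β) with Poisson data over total exposure Σt gives posterior Gamma(α+Σx, β+Σt) = Gamma(76, 22).
Predictive mean over a 6-week window = T·E[λ|data] = 6·76/22 = 228/11.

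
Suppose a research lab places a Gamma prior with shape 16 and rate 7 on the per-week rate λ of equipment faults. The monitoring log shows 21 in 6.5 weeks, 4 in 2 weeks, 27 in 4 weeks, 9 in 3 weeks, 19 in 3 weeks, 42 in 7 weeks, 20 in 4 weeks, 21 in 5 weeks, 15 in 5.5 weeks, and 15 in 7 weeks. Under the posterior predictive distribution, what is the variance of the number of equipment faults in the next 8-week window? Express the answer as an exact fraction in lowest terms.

25916/729

Total count: 21 + 4 + 27 + 9 + 19 + 42 + 20 + 21 + 15 + 15 = 193.
Total exposure: 6.5 + 2 + 4 + 3 + 3 + 7 + 4 + 5 + 5.5 + 7 = 47 weeks.
Conjugate update: add total count to the shape and total exposure to the rate, giving Gamma(209, 54).
The posterior predictive for a window of length T is Negative Binomial with variance T·α'·(β'+T)/β'² = 8·209·62/2916 = 25916/729.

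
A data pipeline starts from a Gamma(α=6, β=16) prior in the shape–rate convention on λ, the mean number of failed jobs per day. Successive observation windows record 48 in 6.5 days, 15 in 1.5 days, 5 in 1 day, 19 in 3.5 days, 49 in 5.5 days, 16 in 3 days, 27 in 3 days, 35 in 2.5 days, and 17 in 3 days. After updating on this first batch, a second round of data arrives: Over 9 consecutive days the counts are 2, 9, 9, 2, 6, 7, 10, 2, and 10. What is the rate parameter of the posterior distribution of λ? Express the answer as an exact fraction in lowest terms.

109/2

Total count: 48 + 15 + 5 + 19 + 49 + 16 + 27 + 35 + 17 = 231.
Total exposure: 6.5 + 1.5 + 1 + 3.5 + 5.5 + 3 + 3 + 2.5 + 3 = 29.5 days.
After the first batch: Gamma(6 + 231, 16 + 29.5) = Gamma(237, 91/2).
Total count: 2 + 9 + 9 + 2 + 6 + 7 + 10 + 2 + 10 = 57.
Total exposure: 9 days.
After the second batch: Gamma(237 + 57, 91/2 + 9) = Gamma(294, 109/2).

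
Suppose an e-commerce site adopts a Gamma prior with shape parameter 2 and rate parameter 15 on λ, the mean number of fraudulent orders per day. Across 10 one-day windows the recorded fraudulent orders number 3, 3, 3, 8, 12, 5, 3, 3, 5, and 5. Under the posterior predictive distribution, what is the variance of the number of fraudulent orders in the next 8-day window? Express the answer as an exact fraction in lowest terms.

Total count: 3 + 3 + 3 + 8 + 12 + 5 + 3 + 3 + 5 + 5 = 50.
Total exposure: 10 days.
Gamma(α, β) with Poisson data over total exposure Σt gives posterior Gamma(α+Σx, β+Σt) = Gamma(52, 25).
The posterior predictive for a window of length T is Negative Binomial with variance T·α'·(β'+T)/β'² = 8·52·33/625 = 13728/625.

13728/625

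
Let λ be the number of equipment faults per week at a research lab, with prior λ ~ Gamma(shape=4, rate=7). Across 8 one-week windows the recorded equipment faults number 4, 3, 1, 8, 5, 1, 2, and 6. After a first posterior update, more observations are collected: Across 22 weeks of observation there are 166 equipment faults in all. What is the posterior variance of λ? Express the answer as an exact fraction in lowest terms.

200/1369

Total count: 4 + 3 + 1 + 8 + 5 + 1 + 2 + 6 = 30.
Total exposure: 8 weeks.
After the first batch: Gamma(4 + 30, 7 + 8) = Gamma(34, 15).
Total count 166 over total exposure 22 weeks.
After the second batch: Gamma(34 + 166, 15 + 22) = Gamma(200, 37).
Posterior variance = α'/β'² = 200/1369.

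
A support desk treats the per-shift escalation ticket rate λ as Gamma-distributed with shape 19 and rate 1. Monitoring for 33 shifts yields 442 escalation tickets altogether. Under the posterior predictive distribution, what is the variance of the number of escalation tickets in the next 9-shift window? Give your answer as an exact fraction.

Total count 442 over total exposure 33 shifts.
By Gamma–Poisson conjugacy, the posterior is Gamma(α + Σx, β + Σt) = Gamma(19 + 442, 1 + 33) = Gamma(461, 34).
The posterior predictive for a window of length T is Negative Binomial with variance T·α'·(β'+T)/β'² = 9·461·43/1156 = 178407/1156.

178407/1156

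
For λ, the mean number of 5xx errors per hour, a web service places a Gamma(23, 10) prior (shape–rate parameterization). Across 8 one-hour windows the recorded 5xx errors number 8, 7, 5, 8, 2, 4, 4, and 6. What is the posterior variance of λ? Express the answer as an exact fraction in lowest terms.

67/324

Total count: 8 + 7 + 5 + 8 + 2 + 4 + 4 + 6 = 44.
Total exposure: 8 hours.
Conjugate update: add total count to the shape and total exposure to the rate, giving Gamma(67, 18).
Posterior variance = α'/β'² = 67/324.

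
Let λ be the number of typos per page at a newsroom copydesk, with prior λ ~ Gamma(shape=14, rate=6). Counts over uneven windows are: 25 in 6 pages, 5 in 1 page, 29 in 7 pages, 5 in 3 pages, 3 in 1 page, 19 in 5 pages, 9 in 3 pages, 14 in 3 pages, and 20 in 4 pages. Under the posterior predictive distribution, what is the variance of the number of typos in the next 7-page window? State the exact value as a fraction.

3542/117

Total count: 25 + 5 + 29 + 5 + 3 + 19 + 9 + 14 + 20 = 129.
Total exposure: 6 + 1 + 7 + 3 + 1 + 5 + 3 + 3 + 4 = 33 pages.
The Gamma prior is conjugate for the Poisson rate, so λ | data ~ Gamma(14+129, 6+33) = Gamma(143, 39).
The posterior predictive for a window of length T is Negative Binomial with variance T·α'·(β'+T)/β'² = 7·143·46/1521 = 3542/117.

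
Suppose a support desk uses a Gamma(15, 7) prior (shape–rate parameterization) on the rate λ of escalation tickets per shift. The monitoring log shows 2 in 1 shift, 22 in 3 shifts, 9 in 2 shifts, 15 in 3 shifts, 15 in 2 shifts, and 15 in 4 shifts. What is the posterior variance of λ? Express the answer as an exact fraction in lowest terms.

Total count: 2 + 22 + 9 + 15 + 15 + 15 = 78.
Total exposure: 1 + 3 + 2 + 3 + 2 + 4 = 15 shifts.
Conjugate update: add total count to the shape and total exposure to the rate, giving Gamma(93, 22).
Posterior variance = α'/β'² = 93/484.

93/484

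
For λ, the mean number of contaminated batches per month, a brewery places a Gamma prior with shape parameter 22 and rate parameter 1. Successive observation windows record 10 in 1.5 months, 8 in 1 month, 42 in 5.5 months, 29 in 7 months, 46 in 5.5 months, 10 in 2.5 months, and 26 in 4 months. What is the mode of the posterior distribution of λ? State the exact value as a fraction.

48/7

Total count: 10 + 8 + 42 + 29 + 46 + 10 + 26 = 171.
Total exposure: 1.5 + 1 + 5.5 + 7 + 5.5 + 2.5 + 4 = 27 months.
Conjugate update: add total count to the shape and total exposure to the rate, giving Gamma(193, 28).
Posterior mode = (α'−1)/β' = 192/28 = 48/7.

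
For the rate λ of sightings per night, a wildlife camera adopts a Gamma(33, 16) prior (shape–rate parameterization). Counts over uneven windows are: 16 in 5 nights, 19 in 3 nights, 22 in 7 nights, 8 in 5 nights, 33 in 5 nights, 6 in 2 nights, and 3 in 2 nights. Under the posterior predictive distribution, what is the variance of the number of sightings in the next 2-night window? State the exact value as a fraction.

2632/405

Total count: 16 + 19 + 22 + 8 + 33 + 6 + 3 = 107.
Total exposure: 5 + 3 + 7 + 5 + 5 + 2 + 2 = 29 nights.
Posterior: α' = 33 + 107 = 140, β' = 16 + 29 = 45.
The posterior predictive for a window of length T is Negative Binomial with variance T·α'·(β'+T)/β'² = 2·140·47/2025 = 2632/405.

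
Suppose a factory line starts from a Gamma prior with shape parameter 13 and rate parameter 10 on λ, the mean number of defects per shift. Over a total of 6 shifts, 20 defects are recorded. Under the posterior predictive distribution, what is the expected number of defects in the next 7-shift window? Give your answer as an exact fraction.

Total count 20 over total exposure 6 shifts.
The Gamma prior is conjugate for the Poisson rate, so λ | data ~ Gamma(13+20, 10+6) = Gamma(33, 16).
Predictive mean over a 7-shift window = T·E[λ|data] = 7·33/16 = 231/16.

231/16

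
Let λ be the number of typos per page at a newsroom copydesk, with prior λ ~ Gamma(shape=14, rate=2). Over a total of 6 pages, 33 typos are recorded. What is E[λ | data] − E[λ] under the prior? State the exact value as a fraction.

Total count 33 over total exposure 6 pages.
Posterior: α' = 14 + 33 = 47, β' = 2 + 6 = 8.
Posterior mean = 47/8 = 47/8; prior mean = 14/2 = 7. Difference = 47/8 − 7 = -9/8.

-9/8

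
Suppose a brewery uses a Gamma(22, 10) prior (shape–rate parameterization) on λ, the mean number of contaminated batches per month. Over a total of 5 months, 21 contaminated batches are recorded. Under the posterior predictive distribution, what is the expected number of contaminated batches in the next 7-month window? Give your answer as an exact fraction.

301/15

Total count 21 over total exposure 5 months.
Gamma(α, β) with Poisson data over total exposure Σt gives posterior Gamma(α+Σx, β+Σt) = Gamma(43, 15).
Predictive mean over a 7-month window = T·E[λ|data] = 7·43/15 = 301/15.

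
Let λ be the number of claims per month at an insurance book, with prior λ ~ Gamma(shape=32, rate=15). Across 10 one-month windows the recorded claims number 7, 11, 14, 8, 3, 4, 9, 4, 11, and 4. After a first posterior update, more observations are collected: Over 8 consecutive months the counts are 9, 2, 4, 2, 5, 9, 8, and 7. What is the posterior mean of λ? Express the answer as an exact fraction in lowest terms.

Total count: 7 + 11 + 14 + 8 + 3 + 4 + 9 + 4 + 11 + 4 = 75.
Total exposure: 10 months.
After the first batch: Gamma(32 + 75, 15 + 10) = Gamma(107, 25).
Total count: 9 + 2 + 4 + 2 + 5 + 9 + 8 + 7 = 46.
Total exposure: 8 months.
After the second batch: Gamma(107 + 46, 25 + 8) = Gamma(153, 33).
Posterior mean = α'/β' = 153/33 = 51/11.

51/11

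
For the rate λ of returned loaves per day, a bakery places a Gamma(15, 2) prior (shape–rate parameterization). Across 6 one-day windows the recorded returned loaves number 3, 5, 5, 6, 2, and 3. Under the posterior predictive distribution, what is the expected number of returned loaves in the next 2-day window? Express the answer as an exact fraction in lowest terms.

Total count: 3 + 5 + 5 + 6 + 2 + 3 = 24.
Total exposure: 6 days.
Conjugate update: add total count to the shape and total exposure to the rate, giving Gamma(39, 8).
Predictive mean over a 2-day window = T·E[λ|data] = 2·39/8 = 39/4.

39/4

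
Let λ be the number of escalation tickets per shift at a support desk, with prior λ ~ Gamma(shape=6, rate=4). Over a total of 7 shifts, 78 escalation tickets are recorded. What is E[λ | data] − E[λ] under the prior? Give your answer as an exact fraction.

Total count 78 over total exposure 7 shifts.
By Gamma–Poisson conjugacy, the posterior is Gamma(α + Σx, β + Σt) = Gamma(6 + 78, 4 + 7) = Gamma(84, 11).
Posterior mean = 84/11 = 84/11; prior mean = 6/4 = 3/2. Difference = 84/11 − 3/2 = 135/22.

135/22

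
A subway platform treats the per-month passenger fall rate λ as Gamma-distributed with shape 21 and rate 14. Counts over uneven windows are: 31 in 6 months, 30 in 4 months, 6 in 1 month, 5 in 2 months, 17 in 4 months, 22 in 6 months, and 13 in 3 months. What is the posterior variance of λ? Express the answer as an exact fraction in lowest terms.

29/320

Total count: 31 + 30 + 6 + 5 + 17 + 22 + 13 = 124.
Total exposure: 6 + 4 + 1 + 2 + 4 + 6 + 3 = 26 months.
Gamma(α, β) with Poisson data over total exposure Σt gives posterior Gamma(α+Σx, β+Σt) = Gamma(145, 40).
Posterior variance = α'/β'² = 145/1600 = 29/320.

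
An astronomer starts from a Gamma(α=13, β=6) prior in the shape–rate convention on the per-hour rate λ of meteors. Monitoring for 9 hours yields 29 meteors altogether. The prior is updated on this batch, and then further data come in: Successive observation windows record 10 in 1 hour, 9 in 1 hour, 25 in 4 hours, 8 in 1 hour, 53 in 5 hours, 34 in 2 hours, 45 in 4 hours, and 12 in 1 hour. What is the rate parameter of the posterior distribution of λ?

Total count 29 over total exposure 9 hours.
After the first batch: Gamma(13 + 29, 6 + 9) = Gamma(42, 15).
Total count: 10 + 9 + 25 + 8 + 53 + 34 + 45 + 12 = 196.
Total exposure: 1 + 1 + 4 + 1 + 5 + 2 + 4 + 1 = 19 hours.
After the second batch: Gamma(42 + 196, 15 + 19) = Gamma(238, 34).

34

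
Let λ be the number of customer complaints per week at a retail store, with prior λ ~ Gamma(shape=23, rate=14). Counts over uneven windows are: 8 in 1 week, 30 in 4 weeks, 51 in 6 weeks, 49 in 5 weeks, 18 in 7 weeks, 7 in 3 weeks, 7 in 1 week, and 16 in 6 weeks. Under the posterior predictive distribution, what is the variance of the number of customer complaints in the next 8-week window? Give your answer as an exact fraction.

91960/2209

Total count: 8 + 30 + 51 + 49 + 18 + 7 + 7 + 16 = 186.
Total exposure: 1 + 4 + 6 + 5 + 7 + 3 + 1 + 6 = 33 weeks.
Conjugate update: add total count to the shape and total exposure to the rate, giving Gamma(209, 47).
The posterior predictive for a window of length T is Negative Binomial with variance T·α'·(β'+T)/β'² = 8·209·55/2209 = 91960/2209.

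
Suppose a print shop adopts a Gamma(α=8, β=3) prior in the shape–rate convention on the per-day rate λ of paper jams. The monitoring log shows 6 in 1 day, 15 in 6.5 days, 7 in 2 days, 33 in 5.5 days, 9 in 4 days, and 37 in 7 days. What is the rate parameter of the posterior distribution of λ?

29

Total count: 6 + 15 + 7 + 33 + 9 + 37 = 107.
Total exposure: 1 + 6.5 + 2 + 5.5 + 4 + 7 = 26 days.
Posterior: α' = 8 + 107 = 115, β' = 3 + 26 = 29.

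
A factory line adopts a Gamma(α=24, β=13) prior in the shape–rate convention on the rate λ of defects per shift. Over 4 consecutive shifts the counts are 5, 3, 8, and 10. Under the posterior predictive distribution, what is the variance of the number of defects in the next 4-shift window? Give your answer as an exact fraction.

4200/289

Total count: 5 + 3 + 8 + 10 = 26.
Total exposure: 4 shifts.
Posterior: α' = 24 + 26 = 50, β' = 13 + 4 = 17.
The posterior predictive for a window of length T is Negative Binomial with variance T·α'·(β'+T)/β'² = 4·50·21/289 = 4200/289.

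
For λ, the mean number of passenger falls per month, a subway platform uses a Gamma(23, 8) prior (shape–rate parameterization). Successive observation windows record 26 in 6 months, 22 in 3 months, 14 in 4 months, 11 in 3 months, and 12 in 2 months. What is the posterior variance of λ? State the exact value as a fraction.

27/169

Total count: 26 + 22 + 14 + 11 + 12 = 85.
Total exposure: 6 + 3 + 4 + 3 + 2 = 18 months.
By Gamma–Poisson conjugacy, the posterior is Gamma(α + Σx, β + Σt) = Gamma(23 + 85, 8 + 18) = Gamma(108, 26).
Posterior variance = α'/β'² = 108/676 = 27/169.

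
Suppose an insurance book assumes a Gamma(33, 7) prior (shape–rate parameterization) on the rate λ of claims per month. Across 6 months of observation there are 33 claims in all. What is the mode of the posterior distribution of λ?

Total count 33 over total exposure 6 months.
Posterior: α' = 33 + 33 = 66, β' = 7 + 6 = 13.
Posterior mode = (α'−1)/β' = 65/13 = 5.

5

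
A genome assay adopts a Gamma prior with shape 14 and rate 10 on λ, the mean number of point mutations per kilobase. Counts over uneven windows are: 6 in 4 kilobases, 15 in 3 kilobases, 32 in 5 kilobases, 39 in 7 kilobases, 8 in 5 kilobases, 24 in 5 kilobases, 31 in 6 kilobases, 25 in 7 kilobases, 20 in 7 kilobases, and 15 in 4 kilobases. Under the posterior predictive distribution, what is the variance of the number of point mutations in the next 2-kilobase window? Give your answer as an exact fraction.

Total count: 6 + 15 + 32 + 39 + 8 + 24 + 31 + 25 + 20 + 15 = 215.
Total exposure: 4 + 3 + 5 + 7 + 5 + 5 + 6 + 7 + 7 + 4 = 53 kilobases.
Gamma(α, β) with Poisson data over total exposure Σt gives posterior Gamma(α+Σx, β+Σt) = Gamma(229, 63).
The posterior predictive for a window of length T is Negative Binomial with variance T·α'·(β'+T)/β'² = 2·229·65/3969 = 29770/3969.

29770/3969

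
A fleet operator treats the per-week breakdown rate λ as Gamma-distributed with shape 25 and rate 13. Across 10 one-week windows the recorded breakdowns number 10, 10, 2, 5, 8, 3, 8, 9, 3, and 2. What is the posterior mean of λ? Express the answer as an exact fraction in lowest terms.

Total count: 10 + 10 + 2 + 5 + 8 + 3 + 8 + 9 + 3 + 2 = 60.
Total exposure: 10 weeks.
By Gamma–Poisson conjugacy, the posterior is Gamma(α + Σx, β + Σt) = Gamma(25 + 60, 13 + 10) = Gamma(85, 23).
Posterior mean = α'/β' = 85/23.

85/23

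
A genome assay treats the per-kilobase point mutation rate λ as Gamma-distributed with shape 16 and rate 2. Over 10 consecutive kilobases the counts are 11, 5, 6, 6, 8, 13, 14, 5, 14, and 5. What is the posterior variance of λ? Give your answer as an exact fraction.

Total count: 11 + 5 + 6 + 6 + 8 + 13 + 14 + 5 + 14 + 5 = 87.
Total exposure: 10 kilobases.
Gamma(α, β) with Poisson data over total exposure Σt gives posterior Gamma(α+Σx, β+Σt) = Gamma(103, 12).
Posterior variance = α'/β'² = 103/144.

103/144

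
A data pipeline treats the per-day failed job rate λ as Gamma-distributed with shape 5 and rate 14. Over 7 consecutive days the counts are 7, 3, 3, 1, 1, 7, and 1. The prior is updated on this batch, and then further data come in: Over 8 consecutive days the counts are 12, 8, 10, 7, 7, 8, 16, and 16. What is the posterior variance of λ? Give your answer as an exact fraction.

Total count: 7 + 3 + 3 + 1 + 1 + 7 + 1 = 23.
Total exposure: 7 days.
After the first batch: Gamma(5 + 23, 14 + 7) = Gamma(28, 21).
Total count: 12 + 8 + 10 + 7 + 7 + 8 + 16 + 16 = 84.
Total exposure: 8 days.
After the second batch: Gamma(28 + 84, 21 + 8) = Gamma(112, 29).
Posterior variance = α'/β'² = 112/841.

112/841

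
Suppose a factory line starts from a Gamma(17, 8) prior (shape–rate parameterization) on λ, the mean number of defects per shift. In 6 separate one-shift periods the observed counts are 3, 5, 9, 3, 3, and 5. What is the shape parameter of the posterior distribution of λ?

45

Total count: 3 + 5 + 9 + 3 + 3 + 5 = 28.
Total exposure: 6 shifts.
Gamma(α, β) with Poisson data over total exposure Σt gives posterior Gamma(α+Σx, β+Σt) = Gamma(45, 14).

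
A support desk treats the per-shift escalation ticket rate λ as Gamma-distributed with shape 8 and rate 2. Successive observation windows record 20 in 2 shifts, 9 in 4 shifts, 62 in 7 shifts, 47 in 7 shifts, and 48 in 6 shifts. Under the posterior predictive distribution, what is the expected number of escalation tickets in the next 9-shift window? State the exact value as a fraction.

873/14

Total count: 20 + 9 + 62 + 47 + 48 = 186.
Total exposure: 2 + 4 + 7 + 7 + 6 = 26 shifts.
Posterior: α' = 8 + 186 = 194, β' = 2 + 26 = 28.
Predictive mean over a 9-shift window = T·E[λ|data] = 9·194/28 = 873/14.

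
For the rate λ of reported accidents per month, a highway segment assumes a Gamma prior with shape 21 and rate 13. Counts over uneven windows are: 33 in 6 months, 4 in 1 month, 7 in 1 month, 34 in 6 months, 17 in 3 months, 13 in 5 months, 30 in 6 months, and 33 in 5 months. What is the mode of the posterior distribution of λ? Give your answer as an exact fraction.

Total count: 33 + 4 + 7 + 34 + 17 + 13 + 30 + 33 = 171.
Total exposure: 6 + 1 + 1 + 6 + 3 + 5 + 6 + 5 = 33 months.
By Gamma–Poisson conjugacy, the posterior is Gamma(α + Σx, β + Σt) = Gamma(21 + 171, 13 + 33) = Gamma(192, 46).
Posterior mode = (α'−1)/β' = 191/46.

191/46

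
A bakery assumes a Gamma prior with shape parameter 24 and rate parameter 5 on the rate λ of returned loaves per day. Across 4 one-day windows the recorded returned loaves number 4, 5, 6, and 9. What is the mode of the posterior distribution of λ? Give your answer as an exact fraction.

Total count: 4 + 5 + 6 + 9 = 24.
Total exposure: 4 days.
By Gamma–Poisson conjugacy, the posterior is Gamma(α + Σx, β + Σt) = Gamma(24 + 24, 5 + 4) = Gamma(48, 9).
Posterior mode = (α'−1)/β' = 47/9.

47/9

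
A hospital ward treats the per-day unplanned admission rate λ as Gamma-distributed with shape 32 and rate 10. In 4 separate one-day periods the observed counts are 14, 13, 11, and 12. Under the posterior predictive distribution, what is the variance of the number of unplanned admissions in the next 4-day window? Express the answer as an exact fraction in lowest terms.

Total count: 14 + 13 + 11 + 12 = 50.
Total exposure: 4 days.
Gamma(α, β) with Poisson data over total exposure Σt gives posterior Gamma(α+Σx, β+Σt) = Gamma(82, 14).
The posterior predictive for a window of length T is Negative Binomial with variance T·α'·(β'+T)/β'² = 4·82·18/196 = 1476/49.

1476/49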